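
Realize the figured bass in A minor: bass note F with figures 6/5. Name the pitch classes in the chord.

F, A, C, D

The written figures 6/5 are shorthand for 6/5/3: the 3 is implied.
A third above F in this key is A.
A fifth above F in this key is C.
A sixth above F in this key is D.
Together with the bass F, this spells D minor seventh in first inversion.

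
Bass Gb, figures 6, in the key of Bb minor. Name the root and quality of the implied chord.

Eb minor

The figures 6 indicate a triad in first inversion.
In first inversion the root lies a sixth above the bass: a sixth above Gb in Bb minor is Eb.
The chord tones are Gb, Bb, Eb, giving Eb minor.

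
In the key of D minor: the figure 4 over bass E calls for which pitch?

A

Counting 3 letter steps above E lands on A; in D minor, that letter is A.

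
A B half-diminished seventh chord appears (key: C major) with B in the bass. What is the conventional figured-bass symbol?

B is the root of B half-diminished seventh, so the chord is in root position.
A seventh chord in root position is figured 7/5/3, conventionally abbreviated 7.

7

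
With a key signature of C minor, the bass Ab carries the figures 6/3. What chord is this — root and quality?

F minor

The figures 6/3 indicate a triad in first inversion.
In first inversion the root lies a sixth above the bass: a sixth above Ab in C minor is F.
The chord tones are Ab, C, F, giving F minor.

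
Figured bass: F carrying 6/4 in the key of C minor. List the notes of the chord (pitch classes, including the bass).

F, Bb, D

A fourth above F in this key is Bb.
A sixth above F in this key is D.
Together with the bass F, this spells Bb major in second inversion.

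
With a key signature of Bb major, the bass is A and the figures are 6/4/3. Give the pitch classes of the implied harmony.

A third above A in this key is C.
A fourth above A in this key is D.
A sixth above A in this key is F.
Together with the bass A, this spells D minor seventh in second inversion.

A, C, D, F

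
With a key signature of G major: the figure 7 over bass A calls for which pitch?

Counting 6 letter steps above A lands on G; in G major, that letter is G.

G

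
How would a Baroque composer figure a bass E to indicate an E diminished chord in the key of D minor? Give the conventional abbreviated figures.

no figures

E is the root of E diminished, so the chord is in root position.
A triad in root position is figured 5/3, conventionally abbreviated (no figures — root-position triad).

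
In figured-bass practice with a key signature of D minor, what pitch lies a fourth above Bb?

E

Counting 3 letter steps above Bb lands on E; in D minor, that letter is E.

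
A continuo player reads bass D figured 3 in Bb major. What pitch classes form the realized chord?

The written figures 3 are shorthand for 5/3: the 5 is implied.
A third above D in this key is F.
A fifth above D in this key is A.
Together with the bass D, this spells D minor in root position.

D, F, A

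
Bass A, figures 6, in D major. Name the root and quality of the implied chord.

F# minor

The figures 6 indicate a triad in first inversion.
In first inversion the root lies a sixth above the bass: a sixth above A in D major is F#.
The chord tones are A, C#, F#, giving F# minor.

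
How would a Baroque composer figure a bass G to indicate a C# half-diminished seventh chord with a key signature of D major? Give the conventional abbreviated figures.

4/3

G is the fifth of C# half-diminished seventh, so the chord is in second inversion.
A seventh chord in second inversion is figured 6/4/3, conventionally abbreviated 4/3.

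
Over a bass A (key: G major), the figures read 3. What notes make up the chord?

The written figures 3 are shorthand for 5/3: the 5 is implied.
A third above A in this key is C.
A fifth above A in this key is E.
Together with the bass A, this spells A minor in root position.

A, C, E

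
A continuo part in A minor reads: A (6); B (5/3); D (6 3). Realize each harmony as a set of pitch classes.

A (6/3): A, C, F.
B (5/3): B, D, F.
D (6/3): D, F, B.

A, C, F | B, D, F | D, F, B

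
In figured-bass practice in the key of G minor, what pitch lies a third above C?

Counting 2 letter steps above C lands on E; in G minor, that letter is Eb.

Eb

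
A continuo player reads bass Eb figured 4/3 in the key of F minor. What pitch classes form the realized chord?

The written figures 4/3 are shorthand for 6/4/3: the 6 is implied.
A third above Eb in this key is G.
A fourth above Eb in this key is Ab.
A sixth above Eb in this key is C.
Together with the bass Eb, this spells Ab major seventh in second inversion.

Eb, G, Ab, C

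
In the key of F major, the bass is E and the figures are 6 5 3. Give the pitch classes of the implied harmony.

E, G, Bb, C

A third above E in this key is G.
A fifth above E in this key is Bb.
A sixth above E in this key is C.
Together with the bass E, this spells C dominant seventh in first inversion.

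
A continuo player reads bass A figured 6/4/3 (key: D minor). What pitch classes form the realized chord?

A third above A in this key is C.
A fourth above A in this key is D.
A sixth above A in this key is F.
Together with the bass A, this spells D minor seventh in second inversion.

A, C, D, F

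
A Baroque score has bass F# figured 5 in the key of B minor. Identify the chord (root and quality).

F# minor

The figures 5 indicate a triad in root position.
In root position the bass is the root, so the root is F#.
The chord tones are F#, A, C#, giving F# minor.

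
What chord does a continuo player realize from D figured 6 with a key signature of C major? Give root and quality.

The figures 6 indicate a triad in first inversion.
In first inversion the root lies a sixth above the bass: a sixth above D in C major is B.
The chord tones are D, F, B, giving B diminished.

B diminished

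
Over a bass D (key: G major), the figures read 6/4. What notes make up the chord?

D, G, B

A fourth above D in this key is G.
A sixth above D in this key is B.
Together with the bass D, this spells G major in second inversion.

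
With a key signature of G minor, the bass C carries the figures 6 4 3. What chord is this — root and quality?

F dominant seventh

The figures 6 4 3 indicate a seventh chord in second inversion.
In second inversion the root lies a fourth above the bass: a fourth above C in G minor is F.
The chord tones are C, Eb, F, A, giving F dominant seventh.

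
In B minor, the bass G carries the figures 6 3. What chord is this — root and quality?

E minor

The figures 6 3 indicate a triad in first inversion.
In first inversion the root lies a sixth above the bass: a sixth above G in B minor is E.
The chord tones are G, B, E, giving E minor.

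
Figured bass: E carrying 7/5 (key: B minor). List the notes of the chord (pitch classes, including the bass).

E, G, B, D

The written figures 7/5 are shorthand for 7/5/3: the 3 is implied.
A third above E in this key is G.
A fifth above E in this key is B.
A seventh above E in this key is D.
Together with the bass E, this spells E minor seventh in root position.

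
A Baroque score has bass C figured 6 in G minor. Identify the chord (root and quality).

The figures 6 indicate a triad in first inversion.
In first inversion the root lies a sixth above the bass: a sixth above C in G minor is A.
The chord tones are C, Eb, A, giving A diminished.

A diminished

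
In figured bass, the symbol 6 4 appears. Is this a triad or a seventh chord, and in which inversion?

Intervals of 6/4 above the bass form a triad; the bass is the fifth, so this is second inversion.

triad, second inversion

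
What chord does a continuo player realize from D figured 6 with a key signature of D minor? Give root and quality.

Bb major

The figures 6 indicate a triad in first inversion.
In first inversion the root lies a sixth above the bass: a sixth above D in D minor is Bb.
The chord tones are D, F, Bb, giving Bb major.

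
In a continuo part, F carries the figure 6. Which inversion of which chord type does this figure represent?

6 is shorthand for 6/3.
Intervals of 6/3 above the bass form a triad; the bass is the third, so this is first inversion.

triad, first inversion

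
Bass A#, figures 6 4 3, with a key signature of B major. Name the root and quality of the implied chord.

D# minor seventh

The figures 6 4 3 indicate a seventh chord in second inversion.
In second inversion the root lies a fourth above the bass: a fourth above A# in B major is D#.
The chord tones are A#, C#, D#, F#, giving D# minor seventh.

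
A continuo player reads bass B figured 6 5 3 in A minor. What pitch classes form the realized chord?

B, D, F, G

A third above B in this key is D.
A fifth above B in this key is F.
A sixth above B in this key is G.
Together with the bass B, this spells G dominant seventh in first inversion.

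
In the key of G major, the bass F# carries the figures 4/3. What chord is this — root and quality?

B minor seventh

The figures 4/3 indicate a seventh chord in second inversion.
In second inversion the root lies a fourth above the bass: a fourth above F# in G major is B.
The chord tones are F#, A, B, D, giving B minor seventh.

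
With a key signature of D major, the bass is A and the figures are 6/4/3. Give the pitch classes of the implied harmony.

A third above A in this key is C#.
A fourth above A in this key is D.
A sixth above A in this key is F#.
Together with the bass A, this spells D major seventh in second inversion.

A, C#, D, F#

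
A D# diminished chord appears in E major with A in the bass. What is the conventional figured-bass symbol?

A is the fifth of D# diminished, so the chord is in second inversion.
A triad in second inversion is figured 6/4, conventionally abbreviated 6/4.

6/4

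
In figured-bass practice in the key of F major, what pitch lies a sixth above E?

C

Counting 5 letter steps above E lands on C; in F major, that letter is C.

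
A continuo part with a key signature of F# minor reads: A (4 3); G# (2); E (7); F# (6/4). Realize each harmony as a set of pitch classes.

A (6/4/3): A, C#, D, F#.
G# (6/4/2): G#, A, C#, E.
E (7/5/3): E, G#, B, D.
F# (6/4): F#, B, D.

A, C#, D, F# | G#, A, C#, E | E, G#, B, D | F#, B, D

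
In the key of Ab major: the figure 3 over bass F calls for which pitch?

Counting 2 letter steps above F lands on A; in Ab major, that letter is Ab.

Ab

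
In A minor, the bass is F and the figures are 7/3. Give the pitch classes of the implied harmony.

The written figures 7/3 are shorthand for 7/5/3: the 5 is implied.
A third above F in this key is A.
A fifth above F in this key is C.
A seventh above F in this key is E.
Together with the bass F, this spells F major seventh in root position.

F, A, C, E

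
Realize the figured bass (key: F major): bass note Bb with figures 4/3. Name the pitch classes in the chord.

Bb, D, E, G

The written figures 4/3 are shorthand for 6/4/3: the 6 is implied.
A third above Bb in this key is D.
A fourth above Bb in this key is E.
A sixth above Bb in this key is G.
Together with the bass Bb, this spells E half-diminished seventh in second inversion.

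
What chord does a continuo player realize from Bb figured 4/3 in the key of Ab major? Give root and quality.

The figures 4/3 indicate a seventh chord in second inversion.
In second inversion the root lies a fourth above the bass: a fourth above Bb in Ab major is Eb.
The chord tones are Bb, Db, Eb, G, giving Eb dominant seventh.

Eb dominant seventh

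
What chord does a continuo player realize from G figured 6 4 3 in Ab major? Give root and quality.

C minor seventh

The figures 6 4 3 indicate a seventh chord in second inversion.
In second inversion the root lies a fourth above the bass: a fourth above G in Ab major is C.
The chord tones are G, Bb, C, Eb, giving C minor seventh.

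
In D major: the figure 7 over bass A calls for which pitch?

G

Counting 6 letter steps above A lands on G; in D major, that letter is G.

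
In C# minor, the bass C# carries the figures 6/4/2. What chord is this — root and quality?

The figures 6/4/2 indicate a seventh chord in third inversion.
In third inversion the root lies a second above the bass: a second above C# in C# minor is D#.
The chord tones are C#, D#, F#, A, giving D# half-diminished seventh.

D# half-diminished seventh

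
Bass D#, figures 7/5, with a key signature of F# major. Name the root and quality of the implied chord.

The figures 7/5 indicate a seventh chord in root position.
In root position the bass is the root, so the root is D#.
The chord tones are D#, F#, A#, C#, giving D# minor seventh.

D# minor seventh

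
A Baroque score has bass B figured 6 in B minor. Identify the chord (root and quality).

The figures 6 indicate a triad in first inversion.
In first inversion the root lies a sixth above the bass: a sixth above B in B minor is G.
The chord tones are B, D, G, giving G major.

G major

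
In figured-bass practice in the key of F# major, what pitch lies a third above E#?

Counting 2 letter steps above E# lands on G; in F# major, that letter is G#.

G#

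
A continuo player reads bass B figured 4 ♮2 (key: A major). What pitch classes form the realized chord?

The written figures 4 ♮2 are shorthand for 6/4/2: the 6 is implied.
A second above B in this key is C#, made natural (C) by the ♮ figure.
A fourth above B in this key is E.
A sixth above B in this key is G#.
Together with the bass B, this spells C augmented major seventh in third inversion.

B, C, E, G#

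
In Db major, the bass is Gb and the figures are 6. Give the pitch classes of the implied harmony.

Gb, Bb, Eb

The written figures 6 are shorthand for 6/3: the 3 is implied.
A third above Gb in this key is Bb.
A sixth above Gb in this key is Eb.
Together with the bass Gb, this spells Eb minor in first inversion.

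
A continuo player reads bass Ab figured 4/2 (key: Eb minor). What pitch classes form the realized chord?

Ab, Bb, Db, F

The written figures 4/2 are shorthand for 6/4/2: the 6 is implied.
A second above Ab in this key is Bb.
A fourth above Ab in this key is Db.
A sixth above Ab in this key is F.
Together with the bass Ab, this spells Bb minor seventh in third inversion.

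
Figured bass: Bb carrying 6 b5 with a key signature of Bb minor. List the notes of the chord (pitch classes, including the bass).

Bb, Db, Fb, Gb

The written figures 6 b5 are shorthand for 6/5/3: the 3 is implied.
A third above Bb in this key is Db.
A fifth above Bb in this key is F, lowered to Fb by the flat.
A sixth above Bb in this key is Gb.
Together with the bass Bb, this spells Gb dominant seventh in first inversion.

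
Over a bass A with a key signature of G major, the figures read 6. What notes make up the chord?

The written figures 6 are shorthand for 6/3: the 3 is implied.
A third above A in this key is C.
A sixth above A in this key is F#.
Together with the bass A, this spells F# diminished in first inversion.

A, C, F#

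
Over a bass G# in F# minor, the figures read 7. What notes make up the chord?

G#, B, D, F#

The written figures 7 are shorthand for 7/5/3: the 5/3 are implied.
A third above G# in this key is B.
A fifth above G# in this key is D.
A seventh above G# in this key is F#.
Together with the bass G#, this spells G# half-diminished seventh in root position.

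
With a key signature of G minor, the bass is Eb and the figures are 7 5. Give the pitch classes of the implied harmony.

Eb, G, Bb, D

The written figures 7 5 are shorthand for 7/5/3: the 3 is implied.
A third above Eb in this key is G.
A fifth above Eb in this key is Bb.
A seventh above Eb in this key is D.
Together with the bass Eb, this spells Eb major seventh in root position.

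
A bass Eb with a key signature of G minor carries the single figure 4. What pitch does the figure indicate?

A

Counting 3 letter steps above Eb lands on A; in G minor, that letter is A.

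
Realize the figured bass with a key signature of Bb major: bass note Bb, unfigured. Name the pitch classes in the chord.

An unfigured bass implies 5/3.
A third above Bb in this key is D.
A fifth above Bb in this key is F.
Together with the bass Bb, this spells Bb major in root position.

Bb, D, F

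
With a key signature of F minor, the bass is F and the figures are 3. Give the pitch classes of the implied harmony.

F, Ab, C

The written figures 3 are shorthand for 5/3: the 5 is implied.
A third above F in this key is Ab.
A fifth above F in this key is C.
Together with the bass F, this spells F minor in root position.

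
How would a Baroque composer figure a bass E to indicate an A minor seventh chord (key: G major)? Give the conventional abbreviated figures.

4/3

E is the fifth of A minor seventh, so the chord is in second inversion.
A seventh chord in second inversion is figured 6/4/3, conventionally abbreviated 4/3.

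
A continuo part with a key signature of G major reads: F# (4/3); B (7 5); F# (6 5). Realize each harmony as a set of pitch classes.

F#, A, B, D | B, D, F#, A | F#, A, C, D

F# (6/4/3): F#, A, B, D.
B (7/5/3): B, D, F#, A.
F# (6/5/3): F#, A, C, D.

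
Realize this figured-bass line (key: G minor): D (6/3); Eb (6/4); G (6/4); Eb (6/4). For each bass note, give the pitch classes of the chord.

D, F, Bb | Eb, A, C | G, C, Eb | Eb, A, C

D (6/3): D, F, Bb.
Eb (6/4): Eb, A, C.
G (6/4): G, C, Eb.
Eb (6/4): Eb, A, C.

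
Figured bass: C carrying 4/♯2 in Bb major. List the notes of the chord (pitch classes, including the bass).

The written figures 4/♯2 are shorthand for 6/4/2: the 6 is implied.
A second above C in this key is D, raised to D# by the sharp.
A fourth above C in this key is F.
A sixth above C in this key is A.

C, D#, F, A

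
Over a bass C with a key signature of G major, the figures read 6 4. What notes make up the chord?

A fourth above C in this key is F#.
A sixth above C in this key is A.
Together with the bass C, this spells F# diminished in second inversion.

C, F#, A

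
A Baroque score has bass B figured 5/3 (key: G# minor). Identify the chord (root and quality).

B major

The figures 5/3 indicate a triad in root position.
In root position the bass is the root, so the root is B.
The chord tones are B, D#, F#, giving B major.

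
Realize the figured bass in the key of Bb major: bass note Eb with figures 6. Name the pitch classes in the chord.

The written figures 6 are shorthand for 6/3: the 3 is implied.
A third above Eb in this key is G.
A sixth above Eb in this key is C.
Together with the bass Eb, this spells C minor in first inversion.

Eb, G, C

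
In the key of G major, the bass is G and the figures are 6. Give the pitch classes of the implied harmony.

G, B, E

The written figures 6 are shorthand for 6/3: the 3 is implied.
A third above G in this key is B.
A sixth above G in this key is E.
Together with the bass G, this spells E minor in first inversion.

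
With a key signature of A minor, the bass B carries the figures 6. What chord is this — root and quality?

G major

The figures 6 indicate a triad in first inversion.
In first inversion the root lies a sixth above the bass: a sixth above B in A minor is G.
The chord tones are B, D, G, giving G major.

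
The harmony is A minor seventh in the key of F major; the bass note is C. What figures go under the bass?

C is the third of A minor seventh, so the chord is in first inversion.
A seventh chord in first inversion is figured 6/5/3, conventionally abbreviated 6/5.

6/5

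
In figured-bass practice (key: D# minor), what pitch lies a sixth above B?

Counting 5 letter steps above B lands on G; in D# minor, that letter is G#.

G#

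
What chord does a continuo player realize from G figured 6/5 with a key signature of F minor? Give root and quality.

Eb dominant seventh

The figures 6/5 indicate a seventh chord in first inversion.
In first inversion the root lies a sixth above the bass: a sixth above G in F minor is Eb.
The chord tones are G, Bb, Db, Eb, giving Eb dominant seventh.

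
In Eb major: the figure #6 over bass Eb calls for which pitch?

Counting 5 letter steps above Eb lands on C; in Eb major, that letter is C.
The #6 figure raises it a semitone, giving C#.

C#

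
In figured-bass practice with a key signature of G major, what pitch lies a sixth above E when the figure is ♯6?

C#

Counting 5 letter steps above E lands on C; in G major, that letter is C.
The #6 figure raises it a semitone, giving C#.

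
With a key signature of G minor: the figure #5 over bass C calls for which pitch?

Counting 4 letter steps above C lands on G; in G minor, that letter is G.
The #5 figure raises it a semitone, giving G#.

G#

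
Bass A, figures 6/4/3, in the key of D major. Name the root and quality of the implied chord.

The figures 6/4/3 indicate a seventh chord in second inversion.
In second inversion the root lies a fourth above the bass: a fourth above A in D major is D.
The chord tones are A, C#, D, F#, giving D major seventh.

D major seventh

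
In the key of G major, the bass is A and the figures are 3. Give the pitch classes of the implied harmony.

A, C, E

The written figures 3 are shorthand for 5/3: the 5 is implied.
A third above A in this key is C.
A fifth above A in this key is E.
Together with the bass A, this spells A minor in root position.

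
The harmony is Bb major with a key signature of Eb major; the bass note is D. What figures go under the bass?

6

D is the third of Bb major, so the chord is in first inversion.
A triad in first inversion is figured 6/3, conventionally abbreviated 6.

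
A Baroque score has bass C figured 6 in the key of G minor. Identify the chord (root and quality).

A diminished

The figures 6 indicate a triad in first inversion.
In first inversion the root lies a sixth above the bass: a sixth above C in G minor is A.
The chord tones are C, Eb, A, giving A diminished.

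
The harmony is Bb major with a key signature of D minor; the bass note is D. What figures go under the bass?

D is the third of Bb major, so the chord is in first inversion.
A triad in first inversion is figured 6/3, conventionally abbreviated 6.

6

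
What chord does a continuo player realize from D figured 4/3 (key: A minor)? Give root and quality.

G dominant seventh

The figures 4/3 indicate a seventh chord in second inversion.
In second inversion the root lies a fourth above the bass: a fourth above D in A minor is G.
The chord tones are D, F, G, B, giving G dominant seventh.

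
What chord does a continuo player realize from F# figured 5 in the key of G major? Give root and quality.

F# diminished

The figures 5 indicate a triad in root position.
In root position the bass is the root, so the root is F#.
The chord tones are F#, A, C, giving F# diminished.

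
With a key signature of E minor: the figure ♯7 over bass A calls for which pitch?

Counting 6 letter steps above A lands on G; in E minor, that letter is G.
The #7 figure raises it a semitone, giving G#.

G#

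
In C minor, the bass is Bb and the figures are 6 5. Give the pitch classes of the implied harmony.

Bb, D, F, G

The written figures 6 5 are shorthand for 6/5/3: the 3 is implied.
A third above Bb in this key is D.
A fifth above Bb in this key is F.
A sixth above Bb in this key is G.
Together with the bass Bb, this spells G minor seventh in first inversion.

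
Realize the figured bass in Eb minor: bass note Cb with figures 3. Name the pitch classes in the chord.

The written figures 3 are shorthand for 5/3: the 5 is implied.
A third above Cb in this key is Eb.
A fifth above Cb in this key is Gb.
Together with the bass Cb, this spells Cb major in root position.

Cb, Eb, Gb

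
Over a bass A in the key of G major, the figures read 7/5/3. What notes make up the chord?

A third above A in this key is C.
A fifth above A in this key is E.
A seventh above A in this key is G.
Together with the bass A, this spells A minor seventh in root position.

A, C, E, G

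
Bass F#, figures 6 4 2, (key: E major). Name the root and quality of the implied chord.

G# minor seventh

The figures 6 4 2 indicate a seventh chord in third inversion.
In third inversion the root lies a second above the bass: a second above F# in E major is G#.
The chord tones are F#, G#, B, D#, giving G# minor seventh.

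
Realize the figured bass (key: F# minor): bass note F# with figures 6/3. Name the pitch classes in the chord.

A third above F# in this key is A.
A sixth above F# in this key is D.
Together with the bass F#, this spells D major in first inversion.

F#, A, D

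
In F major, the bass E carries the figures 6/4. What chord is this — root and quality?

A minor

The figures 6/4 indicate a triad in second inversion.
In second inversion the root lies a fourth above the bass: a fourth above E in F major is A.
The chord tones are E, A, C, giving A minor.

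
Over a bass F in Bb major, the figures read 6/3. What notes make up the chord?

A third above F in this key is A.
A sixth above F in this key is D.
Together with the bass F, this spells D minor in first inversion.

F, A, D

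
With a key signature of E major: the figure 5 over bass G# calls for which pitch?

Counting 4 letter steps above G# lands on D; in E major, that letter is D#.

D#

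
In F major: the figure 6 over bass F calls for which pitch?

Counting 5 letter steps above F lands on D; in F major, that letter is D.

D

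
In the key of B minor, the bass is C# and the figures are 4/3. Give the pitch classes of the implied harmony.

C#, E, F#, A

The written figures 4/3 are shorthand for 6/4/3: the 6 is implied.
A third above C# in this key is E.
A fourth above C# in this key is F#.
A sixth above C# in this key is A.
Together with the bass C#, this spells F# minor seventh in second inversion.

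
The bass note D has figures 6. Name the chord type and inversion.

6 is shorthand for 6/3.
Intervals of 6/3 above the bass form a triad; the bass is the third, so this is first inversion.

triad, first inversion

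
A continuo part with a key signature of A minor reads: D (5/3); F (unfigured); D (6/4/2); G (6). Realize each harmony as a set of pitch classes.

D, F, A | F, A, C | D, E, G, B | G, B, E

D (5/3): D, F, A.
F (5/3): F, A, C.
D (6/4/2): D, E, G, B.
G (6/3): G, B, E.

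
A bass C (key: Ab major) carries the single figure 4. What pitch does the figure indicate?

Counting 3 letter steps above C lands on F; in Ab major, that letter is F.

F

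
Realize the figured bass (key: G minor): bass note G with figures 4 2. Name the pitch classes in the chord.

The written figures 4 2 are shorthand for 6/4/2: the 6 is implied.
A second above G in this key is A.
A fourth above G in this key is C.
A sixth above G in this key is Eb.
Together with the bass G, this spells A half-diminished seventh in third inversion.

G, A, C, Eb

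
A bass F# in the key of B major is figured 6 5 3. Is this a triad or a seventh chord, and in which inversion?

Intervals of 6/5/3 above the bass form a seventh chord; the bass is the third, so this is first inversion.

seventh chord, first inversion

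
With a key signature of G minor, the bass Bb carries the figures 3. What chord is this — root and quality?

Bb major

The figures 3 indicate a triad in root position.
In root position the bass is the root, so the root is Bb.
The chord tones are Bb, D, F, giving Bb major.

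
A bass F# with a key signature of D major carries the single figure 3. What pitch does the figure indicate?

Counting 2 letter steps above F# lands on A; in D major, that letter is A.

A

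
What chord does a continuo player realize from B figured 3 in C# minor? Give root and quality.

B major

The figures 3 indicate a triad in root position.
In root position the bass is the root, so the root is B.
The chord tones are B, D#, F#, giving B major.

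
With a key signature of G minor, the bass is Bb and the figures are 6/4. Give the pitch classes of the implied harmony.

Bb, Eb, G

A fourth above Bb in this key is Eb.
A sixth above Bb in this key is G.
Together with the bass Bb, this spells Eb major in second inversion.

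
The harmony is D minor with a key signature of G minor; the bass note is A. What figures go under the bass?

6/4

A is the fifth of D minor, so the chord is in second inversion.
A triad in second inversion is figured 6/4, conventionally abbreviated 6/4.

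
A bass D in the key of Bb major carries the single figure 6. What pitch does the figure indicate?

Bb

Counting 5 letter steps above D lands on B; in Bb major, that letter is Bb.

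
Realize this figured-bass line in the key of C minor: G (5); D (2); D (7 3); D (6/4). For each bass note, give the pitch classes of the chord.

G, Bb, D | D, Eb, G, Bb | D, F, Ab, C | D, G, Bb

G (5/3): G, Bb, D.
D (6/4/2): D, Eb, G, Bb.
D (7/5/3): D, F, Ab, C.
D (6/4): D, G, Bb.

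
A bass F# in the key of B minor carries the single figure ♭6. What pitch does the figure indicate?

Db

Counting 5 letter steps above F# lands on D; in B minor, that letter is D.
The b6 figure lowers it a semitone, giving Db.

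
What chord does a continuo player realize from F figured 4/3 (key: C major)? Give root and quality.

B half-diminished seventh

The figures 4/3 indicate a seventh chord in second inversion.
In second inversion the root lies a fourth above the bass: a fourth above F in C major is B.
The chord tones are F, A, B, D, giving B half-diminished seventh.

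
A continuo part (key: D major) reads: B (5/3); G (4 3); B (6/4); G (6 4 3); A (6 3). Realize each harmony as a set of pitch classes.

B (5/3): B, D, F#.
G (6/4/3): G, B, C#, E.
B (6/4): B, E, G.
G (6/4/3): G, B, C#, E.
A (6/3): A, C#, F#.

B, D, F# | G, B, C#, E | B, E, G | G, B, C#, E | A, C#, F#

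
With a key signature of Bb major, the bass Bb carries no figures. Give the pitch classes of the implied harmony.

Bb, D, F

An unfigured bass implies 5/3.
A third above Bb in this key is D.
A fifth above Bb in this key is F.
Together with the bass Bb, this spells Bb major in root position.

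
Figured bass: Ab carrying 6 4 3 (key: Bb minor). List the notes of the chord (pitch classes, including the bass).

Ab, C, Db, F

A third above Ab in this key is C.
A fourth above Ab in this key is Db.
A sixth above Ab in this key is F.
Together with the bass Ab, this spells Db major seventh in second inversion.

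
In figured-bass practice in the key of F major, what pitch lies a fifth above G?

D

Counting 4 letter steps above G lands on D; in F major, that letter is D.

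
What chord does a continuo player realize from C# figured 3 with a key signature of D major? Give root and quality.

C# diminished

The figures 3 indicate a triad in root position.
In root position the bass is the root, so the root is C#.
The chord tones are C#, E, G, giving C# diminished.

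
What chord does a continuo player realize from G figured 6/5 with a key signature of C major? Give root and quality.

The figures 6/5 indicate a seventh chord in first inversion.
In first inversion the root lies a sixth above the bass: a sixth above G in C major is E.
The chord tones are G, B, D, E, giving E minor seventh.

E minor seventh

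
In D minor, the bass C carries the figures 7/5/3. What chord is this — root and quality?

C dominant seventh

The figures 7/5/3 indicate a seventh chord in root position.
In root position the bass is the root, so the root is C.
The chord tones are C, E, G, Bb, giving C dominant seventh.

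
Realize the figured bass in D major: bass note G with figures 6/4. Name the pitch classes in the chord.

A fourth above G in this key is C#.
A sixth above G in this key is E.
Together with the bass G, this spells C# diminished in second inversion.

G, C#, E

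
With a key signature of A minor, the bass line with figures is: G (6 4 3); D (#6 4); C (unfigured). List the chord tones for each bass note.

G, B, C, E | D, G, B# | C, E, G

G (6/4/3): G, B, C, E.
D (#6/4): D, G, B#.
C (5/3): C, E, G.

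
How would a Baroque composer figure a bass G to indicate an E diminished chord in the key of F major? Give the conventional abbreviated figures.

G is the third of E diminished, so the chord is in first inversion.
A triad in first inversion is figured 6/3, conventionally abbreviated 6.

6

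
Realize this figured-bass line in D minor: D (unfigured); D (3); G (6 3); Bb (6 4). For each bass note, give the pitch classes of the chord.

D, F, A | D, F, A | G, Bb, E | Bb, E, G

D (5/3): D, F, A.
D (5/3): D, F, A.
G (6/3): G, Bb, E.
Bb (6/4): Bb, E, G.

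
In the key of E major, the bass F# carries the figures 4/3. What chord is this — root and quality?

The figures 4/3 indicate a seventh chord in second inversion.
In second inversion the root lies a fourth above the bass: a fourth above F# in E major is B.
The chord tones are F#, A, B, D#, giving B dominant seventh.

B dominant seventh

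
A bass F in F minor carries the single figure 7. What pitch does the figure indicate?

Counting 6 letter steps above F lands on E; in F minor, that letter is Eb.

Eb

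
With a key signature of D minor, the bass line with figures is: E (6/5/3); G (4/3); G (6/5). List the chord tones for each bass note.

E, G, Bb, C | G, Bb, C, E | G, Bb, D, E

E (6/5/3): E, G, Bb, C.
G (6/4/3): G, Bb, C, E.
G (6/5/3): G, Bb, D, E.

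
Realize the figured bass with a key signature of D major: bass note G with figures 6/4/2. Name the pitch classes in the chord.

G, A, C#, E

A second above G in this key is A.
A fourth above G in this key is C#.
A sixth above G in this key is E.
Together with the bass G, this spells A dominant seventh in third inversion.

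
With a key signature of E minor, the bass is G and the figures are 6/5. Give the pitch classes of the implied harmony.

G, B, D, E

The written figures 6/5 are shorthand for 6/5/3: the 3 is implied.
A third above G in this key is B.
A fifth above G in this key is D.
A sixth above G in this key is E.
Together with the bass G, this spells E minor seventh in first inversion.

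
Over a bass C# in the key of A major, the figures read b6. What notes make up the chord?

The written figures b6 are shorthand for 6/3: the 3 is implied.
A third above C# in this key is E.
A sixth above C# in this key is A, lowered to Ab by the flat.

C#, E, Ab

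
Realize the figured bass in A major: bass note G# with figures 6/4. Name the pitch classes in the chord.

A fourth above G# in this key is C#.
A sixth above G# in this key is E.
Together with the bass G#, this spells C# minor in second inversion.

G#, C#, E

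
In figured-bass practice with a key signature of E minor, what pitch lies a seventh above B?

A

Counting 6 letter steps above B lands on A; in E minor, that letter is A.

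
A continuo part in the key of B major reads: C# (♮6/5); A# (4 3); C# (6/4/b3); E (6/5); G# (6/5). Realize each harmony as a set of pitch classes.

C#, E, G#, A | A#, C#, D#, F# | C#, Eb, F#, A# | E, G#, B, C# | G#, B, D#, E

C# (♮6/5/3): C#, E, G#, A.
A# (6/4/3): A#, C#, D#, F#.
C# (6/4/b3): C#, Eb, F#, A#.
E (6/5/3): E, G#, B, C#.
G# (6/5/3): G#, B, D#, E.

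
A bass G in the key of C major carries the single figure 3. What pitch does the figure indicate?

B

Counting 2 letter steps above G lands on B; in C major, that letter is B.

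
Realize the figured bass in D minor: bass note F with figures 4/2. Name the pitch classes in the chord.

F, G, Bb, D

The written figures 4/2 are shorthand for 6/4/2: the 6 is implied.
A second above F in this key is G.
A fourth above F in this key is Bb.
A sixth above F in this key is D.
Together with the bass F, this spells G minor seventh in third inversion.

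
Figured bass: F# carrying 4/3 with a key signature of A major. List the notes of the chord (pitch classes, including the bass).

F#, A, B, D

The written figures 4/3 are shorthand for 6/4/3: the 6 is implied.
A third above F# in this key is A.
A fourth above F# in this key is B.
A sixth above F# in this key is D.
Together with the bass F#, this spells B minor seventh in second inversion.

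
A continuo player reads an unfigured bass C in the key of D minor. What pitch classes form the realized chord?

C, E, G

An unfigured bass implies 5/3.
A third above C in this key is E.
A fifth above C in this key is G.
Together with the bass C, this spells C major in root position.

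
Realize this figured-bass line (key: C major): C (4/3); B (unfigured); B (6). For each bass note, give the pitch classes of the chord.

C (6/4/3): C, E, F, A.
B (5/3): B, D, F.
B (6/3): B, D, G.

C, E, F, A | B, D, F | B, D, G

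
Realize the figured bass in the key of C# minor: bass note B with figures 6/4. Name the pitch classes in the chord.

A fourth above B in this key is E.
A sixth above B in this key is G#.
Together with the bass B, this spells E major in second inversion.

B, E, G#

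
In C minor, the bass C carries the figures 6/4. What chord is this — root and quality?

The figures 6/4 indicate a triad in second inversion.
In second inversion the root lies a fourth above the bass: a fourth above C in C minor is F.
The chord tones are C, F, Ab, giving F minor.

F minor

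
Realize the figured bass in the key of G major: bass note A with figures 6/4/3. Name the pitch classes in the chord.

A third above A in this key is C.
A fourth above A in this key is D.
A sixth above A in this key is F#.
Together with the bass A, this spells D dominant seventh in second inversion.

A, C, D, F#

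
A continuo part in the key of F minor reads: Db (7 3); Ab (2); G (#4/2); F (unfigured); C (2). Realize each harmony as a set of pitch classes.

Db, F, Ab, C | Ab, Bb, Db, F | G, Ab, C#, Eb | F, Ab, C | C, Db, F, Ab

Db (7/5/3): Db, F, Ab, C.
Ab (6/4/2): Ab, Bb, Db, F.
G (6/#4/2): G, Ab, C#, Eb.
F (5/3): F, Ab, C.
C (6/4/2): C, Db, F, Ab.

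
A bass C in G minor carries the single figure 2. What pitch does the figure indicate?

D

Counting 1 letter step above C lands on D; in G minor, that letter is D.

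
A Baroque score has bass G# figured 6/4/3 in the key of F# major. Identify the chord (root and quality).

The figures 6/4/3 indicate a seventh chord in second inversion.
In second inversion the root lies a fourth above the bass: a fourth above G# in F# major is C#.
The chord tones are G#, B, C#, E#, giving C# dominant seventh.

C# dominant seventh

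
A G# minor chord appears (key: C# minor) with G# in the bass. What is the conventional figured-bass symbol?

G# is the root of G# minor, so the chord is in root position.
A triad in root position is figured 5/3, conventionally abbreviated (no figures — root-position triad).

no figures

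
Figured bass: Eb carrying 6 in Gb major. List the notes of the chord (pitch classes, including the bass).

The written figures 6 are shorthand for 6/3: the 3 is implied.
A third above Eb in this key is Gb.
A sixth above Eb in this key is Cb.
Together with the bass Eb, this spells Cb major in first inversion.

Eb, Gb, Cb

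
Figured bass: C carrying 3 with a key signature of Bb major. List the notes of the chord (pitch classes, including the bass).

The written figures 3 are shorthand for 5/3: the 5 is implied.
A third above C in this key is Eb.
A fifth above C in this key is G.
Together with the bass C, this spells C minor in root position.

C, Eb, G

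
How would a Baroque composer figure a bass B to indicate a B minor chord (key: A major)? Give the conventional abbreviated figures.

no figures

B is the root of B minor, so the chord is in root position.
A triad in root position is figured 5/3, conventionally abbreviated (no figures — root-position triad).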